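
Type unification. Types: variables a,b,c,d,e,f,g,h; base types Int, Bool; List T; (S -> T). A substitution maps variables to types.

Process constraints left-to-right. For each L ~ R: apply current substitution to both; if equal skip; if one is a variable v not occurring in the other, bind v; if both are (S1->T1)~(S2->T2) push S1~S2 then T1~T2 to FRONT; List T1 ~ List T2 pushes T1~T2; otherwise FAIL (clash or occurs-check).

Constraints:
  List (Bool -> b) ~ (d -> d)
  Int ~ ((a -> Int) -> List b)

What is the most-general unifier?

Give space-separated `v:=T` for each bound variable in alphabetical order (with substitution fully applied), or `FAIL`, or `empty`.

Answer: FAIL

Derivation:
step 1: unify List (Bool -> b) ~ (d -> d)  [subst: {-} | 1 pending]
  clash: List (Bool -> b) vs (d -> d)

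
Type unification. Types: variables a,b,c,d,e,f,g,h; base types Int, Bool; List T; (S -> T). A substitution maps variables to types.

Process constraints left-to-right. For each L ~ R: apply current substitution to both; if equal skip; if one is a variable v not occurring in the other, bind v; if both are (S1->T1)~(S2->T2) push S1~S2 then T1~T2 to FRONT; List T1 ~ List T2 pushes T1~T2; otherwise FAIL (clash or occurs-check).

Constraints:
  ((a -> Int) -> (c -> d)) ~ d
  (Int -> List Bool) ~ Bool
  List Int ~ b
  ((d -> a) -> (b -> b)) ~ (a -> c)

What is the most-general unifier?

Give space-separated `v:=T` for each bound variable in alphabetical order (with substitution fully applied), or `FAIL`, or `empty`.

Answer: FAIL

Derivation:
step 1: unify ((a -> Int) -> (c -> d)) ~ d  [subst: {-} | 3 pending]
  occurs-check fail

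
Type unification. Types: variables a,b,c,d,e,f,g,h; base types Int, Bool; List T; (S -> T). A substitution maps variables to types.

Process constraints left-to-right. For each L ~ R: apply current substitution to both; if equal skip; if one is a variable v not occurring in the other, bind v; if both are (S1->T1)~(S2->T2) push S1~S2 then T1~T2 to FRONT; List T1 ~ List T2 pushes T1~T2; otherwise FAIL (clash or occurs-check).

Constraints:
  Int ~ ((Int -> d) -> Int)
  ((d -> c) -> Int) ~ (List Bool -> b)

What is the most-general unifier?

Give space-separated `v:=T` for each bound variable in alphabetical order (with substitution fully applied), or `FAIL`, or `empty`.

step 1: unify Int ~ ((Int -> d) -> Int)  [subst: {-} | 1 pending]
  clash: Int vs ((Int -> d) -> Int)

Answer: FAIL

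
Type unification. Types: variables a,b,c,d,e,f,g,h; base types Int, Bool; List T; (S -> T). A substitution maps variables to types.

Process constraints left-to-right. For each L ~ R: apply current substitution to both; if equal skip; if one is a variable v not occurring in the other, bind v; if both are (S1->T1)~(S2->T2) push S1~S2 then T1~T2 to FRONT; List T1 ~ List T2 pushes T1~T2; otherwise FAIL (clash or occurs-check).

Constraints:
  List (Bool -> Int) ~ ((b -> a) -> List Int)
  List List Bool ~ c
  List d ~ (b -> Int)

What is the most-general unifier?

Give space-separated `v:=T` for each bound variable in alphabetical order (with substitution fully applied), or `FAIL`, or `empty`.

step 1: unify List (Bool -> Int) ~ ((b -> a) -> List Int)  [subst: {-} | 2 pending]
  clash: List (Bool -> Int) vs ((b -> a) -> List Int)

Answer: FAIL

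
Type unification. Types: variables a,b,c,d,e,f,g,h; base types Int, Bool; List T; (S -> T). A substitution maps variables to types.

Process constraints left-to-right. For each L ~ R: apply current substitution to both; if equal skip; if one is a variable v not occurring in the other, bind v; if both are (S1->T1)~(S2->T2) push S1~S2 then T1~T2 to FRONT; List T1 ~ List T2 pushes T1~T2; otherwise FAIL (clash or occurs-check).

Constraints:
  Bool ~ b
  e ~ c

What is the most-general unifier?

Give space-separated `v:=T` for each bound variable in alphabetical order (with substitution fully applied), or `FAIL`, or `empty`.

step 1: unify Bool ~ b  [subst: {-} | 1 pending]
  bind b := Bool
step 2: unify e ~ c  [subst: {b:=Bool} | 0 pending]
  bind e := c

Answer: b:=Bool e:=c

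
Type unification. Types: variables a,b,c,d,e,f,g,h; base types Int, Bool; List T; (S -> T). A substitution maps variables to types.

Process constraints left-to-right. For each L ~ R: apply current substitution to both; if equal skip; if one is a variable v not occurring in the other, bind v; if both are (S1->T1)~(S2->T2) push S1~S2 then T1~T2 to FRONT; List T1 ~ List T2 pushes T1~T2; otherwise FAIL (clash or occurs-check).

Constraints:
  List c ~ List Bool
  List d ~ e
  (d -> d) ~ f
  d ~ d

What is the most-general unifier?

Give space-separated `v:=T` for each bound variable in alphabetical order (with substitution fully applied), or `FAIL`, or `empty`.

Answer: c:=Bool e:=List d f:=(d -> d)

Derivation:
step 1: unify List c ~ List Bool  [subst: {-} | 3 pending]
  -> decompose List: push c~Bool
step 2: unify c ~ Bool  [subst: {-} | 3 pending]
  bind c := Bool
step 3: unify List d ~ e  [subst: {c:=Bool} | 2 pending]
  bind e := List d
step 4: unify (d -> d) ~ f  [subst: {c:=Bool, e:=List d} | 1 pending]
  bind f := (d -> d)
step 5: unify d ~ d  [subst: {c:=Bool, e:=List d, f:=(d -> d)} | 0 pending]
  -> identical, skip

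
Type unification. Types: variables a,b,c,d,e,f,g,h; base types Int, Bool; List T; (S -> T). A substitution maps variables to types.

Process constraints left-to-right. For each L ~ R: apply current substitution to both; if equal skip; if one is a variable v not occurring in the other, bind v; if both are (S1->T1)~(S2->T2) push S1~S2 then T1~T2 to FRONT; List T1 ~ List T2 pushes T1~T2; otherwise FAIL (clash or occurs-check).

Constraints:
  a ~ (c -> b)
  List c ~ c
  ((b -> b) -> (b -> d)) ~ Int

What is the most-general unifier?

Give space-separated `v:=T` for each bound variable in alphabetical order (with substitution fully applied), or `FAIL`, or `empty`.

Answer: FAIL

Derivation:
step 1: unify a ~ (c -> b)  [subst: {-} | 2 pending]
  bind a := (c -> b)
step 2: unify List c ~ c  [subst: {a:=(c -> b)} | 1 pending]
  occurs-check fail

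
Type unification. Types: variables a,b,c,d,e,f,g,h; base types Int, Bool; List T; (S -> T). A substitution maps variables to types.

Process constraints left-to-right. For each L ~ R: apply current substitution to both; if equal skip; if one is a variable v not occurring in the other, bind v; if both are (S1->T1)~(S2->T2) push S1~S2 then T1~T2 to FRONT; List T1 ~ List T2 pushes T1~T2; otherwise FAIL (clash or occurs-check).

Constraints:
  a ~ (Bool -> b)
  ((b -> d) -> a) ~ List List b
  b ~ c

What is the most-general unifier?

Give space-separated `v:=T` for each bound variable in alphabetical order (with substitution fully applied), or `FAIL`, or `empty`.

step 1: unify a ~ (Bool -> b)  [subst: {-} | 2 pending]
  bind a := (Bool -> b)
step 2: unify ((b -> d) -> (Bool -> b)) ~ List List b  [subst: {a:=(Bool -> b)} | 1 pending]
  clash: ((b -> d) -> (Bool -> b)) vs List List b

Answer: FAIL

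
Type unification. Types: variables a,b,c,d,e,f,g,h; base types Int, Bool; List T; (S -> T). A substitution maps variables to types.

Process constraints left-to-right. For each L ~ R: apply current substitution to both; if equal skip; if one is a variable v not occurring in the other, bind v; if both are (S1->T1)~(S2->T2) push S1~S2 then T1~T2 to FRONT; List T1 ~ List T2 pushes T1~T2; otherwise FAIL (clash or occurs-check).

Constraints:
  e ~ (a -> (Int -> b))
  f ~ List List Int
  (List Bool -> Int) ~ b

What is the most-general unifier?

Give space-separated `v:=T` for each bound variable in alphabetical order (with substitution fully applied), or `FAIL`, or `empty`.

step 1: unify e ~ (a -> (Int -> b))  [subst: {-} | 2 pending]
  bind e := (a -> (Int -> b))
step 2: unify f ~ List List Int  [subst: {e:=(a -> (Int -> b))} | 1 pending]
  bind f := List List Int
step 3: unify (List Bool -> Int) ~ b  [subst: {e:=(a -> (Int -> b)), f:=List List Int} | 0 pending]
  bind b := (List Bool -> Int)

Answer: b:=(List Bool -> Int) e:=(a -> (Int -> (List Bool -> Int))) f:=List List Int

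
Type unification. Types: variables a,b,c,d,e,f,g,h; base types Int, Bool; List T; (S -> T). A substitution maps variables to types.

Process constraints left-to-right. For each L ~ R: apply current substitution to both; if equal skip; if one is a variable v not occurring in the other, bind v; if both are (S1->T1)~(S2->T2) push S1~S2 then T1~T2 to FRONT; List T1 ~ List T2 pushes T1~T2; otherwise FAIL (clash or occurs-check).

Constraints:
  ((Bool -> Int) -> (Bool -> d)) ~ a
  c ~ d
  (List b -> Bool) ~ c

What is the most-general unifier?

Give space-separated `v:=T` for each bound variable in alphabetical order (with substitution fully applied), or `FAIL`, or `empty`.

step 1: unify ((Bool -> Int) -> (Bool -> d)) ~ a  [subst: {-} | 2 pending]
  bind a := ((Bool -> Int) -> (Bool -> d))
step 2: unify c ~ d  [subst: {a:=((Bool -> Int) -> (Bool -> d))} | 1 pending]
  bind c := d
step 3: unify (List b -> Bool) ~ d  [subst: {a:=((Bool -> Int) -> (Bool -> d)), c:=d} | 0 pending]
  bind d := (List b -> Bool)

Answer: a:=((Bool -> Int) -> (Bool -> (List b -> Bool))) c:=(List b -> Bool) d:=(List b -> Bool)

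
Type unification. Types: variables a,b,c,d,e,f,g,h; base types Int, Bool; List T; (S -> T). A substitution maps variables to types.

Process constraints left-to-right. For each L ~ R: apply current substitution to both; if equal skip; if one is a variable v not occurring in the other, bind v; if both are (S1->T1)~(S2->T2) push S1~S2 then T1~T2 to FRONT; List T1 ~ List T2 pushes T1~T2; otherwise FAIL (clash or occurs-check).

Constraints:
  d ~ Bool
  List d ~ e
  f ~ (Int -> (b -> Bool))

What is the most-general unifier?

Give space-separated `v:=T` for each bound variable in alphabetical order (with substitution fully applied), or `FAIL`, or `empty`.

Answer: d:=Bool e:=List Bool f:=(Int -> (b -> Bool))

Derivation:
step 1: unify d ~ Bool  [subst: {-} | 2 pending]
  bind d := Bool
step 2: unify List Bool ~ e  [subst: {d:=Bool} | 1 pending]
  bind e := List Bool
step 3: unify f ~ (Int -> (b -> Bool))  [subst: {d:=Bool, e:=List Bool} | 0 pending]
  bind f := (Int -> (b -> Bool))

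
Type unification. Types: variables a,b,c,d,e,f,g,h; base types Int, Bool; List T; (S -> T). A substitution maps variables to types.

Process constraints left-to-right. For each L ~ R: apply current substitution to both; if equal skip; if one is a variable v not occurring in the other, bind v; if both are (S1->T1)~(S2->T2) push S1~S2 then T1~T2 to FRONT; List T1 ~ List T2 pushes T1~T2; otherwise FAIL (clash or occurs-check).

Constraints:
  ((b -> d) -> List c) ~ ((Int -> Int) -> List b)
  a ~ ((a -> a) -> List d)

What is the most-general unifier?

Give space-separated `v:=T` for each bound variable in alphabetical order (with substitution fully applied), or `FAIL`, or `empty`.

Answer: FAIL

Derivation:
step 1: unify ((b -> d) -> List c) ~ ((Int -> Int) -> List b)  [subst: {-} | 1 pending]
  -> decompose arrow: push (b -> d)~(Int -> Int), List c~List b
step 2: unify (b -> d) ~ (Int -> Int)  [subst: {-} | 2 pending]
  -> decompose arrow: push b~Int, d~Int
step 3: unify b ~ Int  [subst: {-} | 3 pending]
  bind b := Int
step 4: unify d ~ Int  [subst: {b:=Int} | 2 pending]
  bind d := Int
step 5: unify List c ~ List Int  [subst: {b:=Int, d:=Int} | 1 pending]
  -> decompose List: push c~Int
step 6: unify c ~ Int  [subst: {b:=Int, d:=Int} | 1 pending]
  bind c := Int
step 7: unify a ~ ((a -> a) -> List Int)  [subst: {b:=Int, d:=Int, c:=Int} | 0 pending]
  occurs-check fail: a in ((a -> a) -> List Int)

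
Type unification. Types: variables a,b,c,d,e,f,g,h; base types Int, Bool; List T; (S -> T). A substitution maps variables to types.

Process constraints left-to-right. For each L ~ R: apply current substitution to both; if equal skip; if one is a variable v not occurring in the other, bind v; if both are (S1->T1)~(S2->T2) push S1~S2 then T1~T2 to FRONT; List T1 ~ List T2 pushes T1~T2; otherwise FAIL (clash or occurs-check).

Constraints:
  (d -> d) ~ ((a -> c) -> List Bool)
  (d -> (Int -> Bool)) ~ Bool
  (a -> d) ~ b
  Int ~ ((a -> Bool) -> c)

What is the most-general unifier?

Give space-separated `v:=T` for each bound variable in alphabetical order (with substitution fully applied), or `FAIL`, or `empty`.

Answer: FAIL

Derivation:
step 1: unify (d -> d) ~ ((a -> c) -> List Bool)  [subst: {-} | 3 pending]
  -> decompose arrow: push d~(a -> c), d~List Bool
step 2: unify d ~ (a -> c)  [subst: {-} | 4 pending]
  bind d := (a -> c)
step 3: unify (a -> c) ~ List Bool  [subst: {d:=(a -> c)} | 3 pending]
  clash: (a -> c) vs List Bool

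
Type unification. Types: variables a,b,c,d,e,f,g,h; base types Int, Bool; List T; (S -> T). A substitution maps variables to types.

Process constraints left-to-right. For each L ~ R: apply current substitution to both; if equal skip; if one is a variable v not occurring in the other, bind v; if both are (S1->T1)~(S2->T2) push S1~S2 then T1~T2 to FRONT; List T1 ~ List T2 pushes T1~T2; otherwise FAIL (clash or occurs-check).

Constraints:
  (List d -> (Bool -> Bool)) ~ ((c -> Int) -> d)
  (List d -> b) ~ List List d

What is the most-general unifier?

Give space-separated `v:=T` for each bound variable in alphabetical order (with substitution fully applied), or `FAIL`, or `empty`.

Answer: FAIL

Derivation:
step 1: unify (List d -> (Bool -> Bool)) ~ ((c -> Int) -> d)  [subst: {-} | 1 pending]
  -> decompose arrow: push List d~(c -> Int), (Bool -> Bool)~d
step 2: unify List d ~ (c -> Int)  [subst: {-} | 2 pending]
  clash: List d vs (c -> Int)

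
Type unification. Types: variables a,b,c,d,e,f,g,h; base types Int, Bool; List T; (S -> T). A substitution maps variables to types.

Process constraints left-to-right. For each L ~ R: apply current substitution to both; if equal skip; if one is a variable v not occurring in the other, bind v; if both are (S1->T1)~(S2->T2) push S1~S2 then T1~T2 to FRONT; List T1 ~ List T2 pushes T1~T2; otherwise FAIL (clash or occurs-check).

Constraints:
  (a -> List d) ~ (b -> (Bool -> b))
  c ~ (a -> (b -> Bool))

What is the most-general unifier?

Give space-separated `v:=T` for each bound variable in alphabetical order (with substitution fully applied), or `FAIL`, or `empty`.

Answer: FAIL

Derivation:
step 1: unify (a -> List d) ~ (b -> (Bool -> b))  [subst: {-} | 1 pending]
  -> decompose arrow: push a~b, List d~(Bool -> b)
step 2: unify a ~ b  [subst: {-} | 2 pending]
  bind a := b
step 3: unify List d ~ (Bool -> b)  [subst: {a:=b} | 1 pending]
  clash: List d vs (Bool -> b)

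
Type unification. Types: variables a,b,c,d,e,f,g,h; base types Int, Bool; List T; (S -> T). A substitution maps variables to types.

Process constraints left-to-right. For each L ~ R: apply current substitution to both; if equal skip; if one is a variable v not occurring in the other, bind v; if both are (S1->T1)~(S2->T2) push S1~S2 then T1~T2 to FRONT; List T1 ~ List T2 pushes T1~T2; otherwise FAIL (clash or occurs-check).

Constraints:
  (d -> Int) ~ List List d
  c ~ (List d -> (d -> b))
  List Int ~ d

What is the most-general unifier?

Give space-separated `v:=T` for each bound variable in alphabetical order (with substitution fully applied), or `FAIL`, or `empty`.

Answer: FAIL

Derivation:
step 1: unify (d -> Int) ~ List List d  [subst: {-} | 2 pending]
  clash: (d -> Int) vs List List d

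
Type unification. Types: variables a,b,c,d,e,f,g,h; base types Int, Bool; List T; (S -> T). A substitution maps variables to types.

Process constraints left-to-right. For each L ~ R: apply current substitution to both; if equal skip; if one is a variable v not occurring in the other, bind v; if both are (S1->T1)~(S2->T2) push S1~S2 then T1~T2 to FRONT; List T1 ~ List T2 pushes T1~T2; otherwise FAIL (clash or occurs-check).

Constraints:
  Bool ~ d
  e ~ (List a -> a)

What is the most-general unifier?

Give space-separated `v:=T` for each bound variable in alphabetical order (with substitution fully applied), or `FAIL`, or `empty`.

Answer: d:=Bool e:=(List a -> a)

Derivation:
step 1: unify Bool ~ d  [subst: {-} | 1 pending]
  bind d := Bool
step 2: unify e ~ (List a -> a)  [subst: {d:=Bool} | 0 pending]
  bind e := (List a -> a)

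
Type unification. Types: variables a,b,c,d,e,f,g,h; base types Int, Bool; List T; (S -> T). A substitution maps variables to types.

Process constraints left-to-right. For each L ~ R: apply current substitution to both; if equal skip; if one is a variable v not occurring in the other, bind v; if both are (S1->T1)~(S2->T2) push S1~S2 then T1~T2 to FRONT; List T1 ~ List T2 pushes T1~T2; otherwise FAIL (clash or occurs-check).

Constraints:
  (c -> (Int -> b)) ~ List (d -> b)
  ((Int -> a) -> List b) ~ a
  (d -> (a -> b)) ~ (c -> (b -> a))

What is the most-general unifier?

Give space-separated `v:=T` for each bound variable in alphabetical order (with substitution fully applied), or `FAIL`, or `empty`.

step 1: unify (c -> (Int -> b)) ~ List (d -> b)  [subst: {-} | 2 pending]
  clash: (c -> (Int -> b)) vs List (d -> b)

Answer: FAIL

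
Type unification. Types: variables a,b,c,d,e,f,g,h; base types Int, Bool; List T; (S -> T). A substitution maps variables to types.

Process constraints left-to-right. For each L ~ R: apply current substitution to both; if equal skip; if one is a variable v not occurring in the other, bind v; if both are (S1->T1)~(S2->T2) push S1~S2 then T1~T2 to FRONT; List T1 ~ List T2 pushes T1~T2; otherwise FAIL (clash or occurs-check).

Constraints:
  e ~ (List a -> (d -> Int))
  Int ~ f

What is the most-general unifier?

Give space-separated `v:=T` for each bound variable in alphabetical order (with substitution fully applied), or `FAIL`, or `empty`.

Answer: e:=(List a -> (d -> Int)) f:=Int

Derivation:
step 1: unify e ~ (List a -> (d -> Int))  [subst: {-} | 1 pending]
  bind e := (List a -> (d -> Int))
step 2: unify Int ~ f  [subst: {e:=(List a -> (d -> Int))} | 0 pending]
  bind f := Int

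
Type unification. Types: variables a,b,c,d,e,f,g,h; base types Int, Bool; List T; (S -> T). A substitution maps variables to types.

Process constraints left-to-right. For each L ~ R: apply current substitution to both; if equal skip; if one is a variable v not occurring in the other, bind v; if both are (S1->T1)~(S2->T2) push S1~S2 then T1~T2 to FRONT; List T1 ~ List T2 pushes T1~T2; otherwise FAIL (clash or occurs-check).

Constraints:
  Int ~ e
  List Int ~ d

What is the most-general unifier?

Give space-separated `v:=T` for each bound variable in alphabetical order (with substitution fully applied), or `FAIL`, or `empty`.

step 1: unify Int ~ e  [subst: {-} | 1 pending]
  bind e := Int
step 2: unify List Int ~ d  [subst: {e:=Int} | 0 pending]
  bind d := List Int

Answer: d:=List Int e:=Int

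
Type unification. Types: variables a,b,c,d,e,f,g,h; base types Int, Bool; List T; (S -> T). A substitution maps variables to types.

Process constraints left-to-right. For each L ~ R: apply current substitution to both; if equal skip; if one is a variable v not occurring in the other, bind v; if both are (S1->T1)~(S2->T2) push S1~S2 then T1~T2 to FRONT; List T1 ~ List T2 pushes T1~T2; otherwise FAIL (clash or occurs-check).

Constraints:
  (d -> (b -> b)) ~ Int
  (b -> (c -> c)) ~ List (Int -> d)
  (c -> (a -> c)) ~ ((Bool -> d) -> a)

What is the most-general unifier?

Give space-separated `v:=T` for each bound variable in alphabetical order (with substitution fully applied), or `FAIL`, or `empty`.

step 1: unify (d -> (b -> b)) ~ Int  [subst: {-} | 2 pending]
  clash: (d -> (b -> b)) vs Int

Answer: FAIL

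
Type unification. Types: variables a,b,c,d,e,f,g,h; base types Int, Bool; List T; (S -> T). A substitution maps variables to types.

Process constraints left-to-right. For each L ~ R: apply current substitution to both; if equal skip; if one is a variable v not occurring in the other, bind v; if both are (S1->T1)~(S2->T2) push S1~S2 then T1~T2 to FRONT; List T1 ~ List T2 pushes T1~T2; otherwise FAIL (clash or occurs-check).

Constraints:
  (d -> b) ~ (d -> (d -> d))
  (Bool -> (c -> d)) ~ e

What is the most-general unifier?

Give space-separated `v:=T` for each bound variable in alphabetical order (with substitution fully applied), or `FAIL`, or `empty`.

step 1: unify (d -> b) ~ (d -> (d -> d))  [subst: {-} | 1 pending]
  -> decompose arrow: push d~d, b~(d -> d)
step 2: unify d ~ d  [subst: {-} | 2 pending]
  -> identical, skip
step 3: unify b ~ (d -> d)  [subst: {-} | 1 pending]
  bind b := (d -> d)
step 4: unify (Bool -> (c -> d)) ~ e  [subst: {b:=(d -> d)} | 0 pending]
  bind e := (Bool -> (c -> d))

Answer: b:=(d -> d) e:=(Bool -> (c -> d))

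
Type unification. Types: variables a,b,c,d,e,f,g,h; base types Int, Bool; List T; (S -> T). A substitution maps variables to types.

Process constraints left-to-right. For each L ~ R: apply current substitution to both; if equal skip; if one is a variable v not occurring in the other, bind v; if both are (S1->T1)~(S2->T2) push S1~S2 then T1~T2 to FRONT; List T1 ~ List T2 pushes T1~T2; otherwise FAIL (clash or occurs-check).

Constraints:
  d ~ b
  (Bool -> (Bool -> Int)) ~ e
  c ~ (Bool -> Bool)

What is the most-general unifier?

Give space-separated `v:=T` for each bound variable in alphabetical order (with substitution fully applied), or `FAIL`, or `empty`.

Answer: c:=(Bool -> Bool) d:=b e:=(Bool -> (Bool -> Int))

Derivation:
step 1: unify d ~ b  [subst: {-} | 2 pending]
  bind d := b
step 2: unify (Bool -> (Bool -> Int)) ~ e  [subst: {d:=b} | 1 pending]
  bind e := (Bool -> (Bool -> Int))
step 3: unify c ~ (Bool -> Bool)  [subst: {d:=b, e:=(Bool -> (Bool -> Int))} | 0 pending]
  bind c := (Bool -> Bool)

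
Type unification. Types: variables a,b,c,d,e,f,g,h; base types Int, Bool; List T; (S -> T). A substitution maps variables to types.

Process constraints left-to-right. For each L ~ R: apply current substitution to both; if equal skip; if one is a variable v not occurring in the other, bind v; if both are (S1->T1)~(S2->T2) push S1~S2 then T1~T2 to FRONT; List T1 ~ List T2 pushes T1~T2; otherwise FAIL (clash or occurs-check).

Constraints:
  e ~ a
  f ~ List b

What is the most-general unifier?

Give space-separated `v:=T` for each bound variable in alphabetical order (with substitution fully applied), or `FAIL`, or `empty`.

Answer: e:=a f:=List b

Derivation:
step 1: unify e ~ a  [subst: {-} | 1 pending]
  bind e := a
step 2: unify f ~ List b  [subst: {e:=a} | 0 pending]
  bind f := List b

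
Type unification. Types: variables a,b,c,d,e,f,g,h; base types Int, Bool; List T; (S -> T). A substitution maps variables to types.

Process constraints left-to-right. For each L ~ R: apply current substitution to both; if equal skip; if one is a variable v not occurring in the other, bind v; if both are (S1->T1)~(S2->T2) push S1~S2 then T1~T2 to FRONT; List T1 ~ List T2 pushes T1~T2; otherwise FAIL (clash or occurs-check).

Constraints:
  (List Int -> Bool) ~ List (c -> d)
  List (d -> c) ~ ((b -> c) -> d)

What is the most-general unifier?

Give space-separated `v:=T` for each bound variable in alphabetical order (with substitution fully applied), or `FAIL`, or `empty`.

step 1: unify (List Int -> Bool) ~ List (c -> d)  [subst: {-} | 1 pending]
  clash: (List Int -> Bool) vs List (c -> d)

Answer: FAIL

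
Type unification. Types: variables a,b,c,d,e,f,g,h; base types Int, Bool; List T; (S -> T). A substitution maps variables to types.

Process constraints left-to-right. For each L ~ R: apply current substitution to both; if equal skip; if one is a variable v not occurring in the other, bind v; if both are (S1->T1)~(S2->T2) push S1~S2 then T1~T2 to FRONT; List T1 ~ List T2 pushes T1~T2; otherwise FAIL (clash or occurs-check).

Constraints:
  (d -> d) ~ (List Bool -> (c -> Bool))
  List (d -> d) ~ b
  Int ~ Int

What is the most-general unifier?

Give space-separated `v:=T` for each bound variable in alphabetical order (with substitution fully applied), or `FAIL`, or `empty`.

step 1: unify (d -> d) ~ (List Bool -> (c -> Bool))  [subst: {-} | 2 pending]
  -> decompose arrow: push d~List Bool, d~(c -> Bool)
step 2: unify d ~ List Bool  [subst: {-} | 3 pending]
  bind d := List Bool
step 3: unify List Bool ~ (c -> Bool)  [subst: {d:=List Bool} | 2 pending]
  clash: List Bool vs (c -> Bool)

Answer: FAIL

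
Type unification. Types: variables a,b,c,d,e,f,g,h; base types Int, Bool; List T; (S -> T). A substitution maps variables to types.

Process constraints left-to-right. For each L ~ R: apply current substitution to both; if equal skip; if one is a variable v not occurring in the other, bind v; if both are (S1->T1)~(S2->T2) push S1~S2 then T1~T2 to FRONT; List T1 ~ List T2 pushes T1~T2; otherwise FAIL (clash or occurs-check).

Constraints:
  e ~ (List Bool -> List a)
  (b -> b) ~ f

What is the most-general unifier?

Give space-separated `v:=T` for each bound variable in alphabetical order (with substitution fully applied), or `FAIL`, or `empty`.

step 1: unify e ~ (List Bool -> List a)  [subst: {-} | 1 pending]
  bind e := (List Bool -> List a)
step 2: unify (b -> b) ~ f  [subst: {e:=(List Bool -> List a)} | 0 pending]
  bind f := (b -> b)

Answer: e:=(List Bool -> List a) f:=(b -> b)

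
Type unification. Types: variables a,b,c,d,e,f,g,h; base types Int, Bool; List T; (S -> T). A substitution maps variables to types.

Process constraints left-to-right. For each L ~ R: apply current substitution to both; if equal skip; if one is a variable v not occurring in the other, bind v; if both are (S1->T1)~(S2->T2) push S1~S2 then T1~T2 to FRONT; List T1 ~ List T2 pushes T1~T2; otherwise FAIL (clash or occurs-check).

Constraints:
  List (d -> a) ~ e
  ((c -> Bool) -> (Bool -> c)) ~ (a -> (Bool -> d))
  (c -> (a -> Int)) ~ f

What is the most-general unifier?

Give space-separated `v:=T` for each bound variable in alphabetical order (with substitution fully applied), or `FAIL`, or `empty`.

step 1: unify List (d -> a) ~ e  [subst: {-} | 2 pending]
  bind e := List (d -> a)
step 2: unify ((c -> Bool) -> (Bool -> c)) ~ (a -> (Bool -> d))  [subst: {e:=List (d -> a)} | 1 pending]
  -> decompose arrow: push (c -> Bool)~a, (Bool -> c)~(Bool -> d)
step 3: unify (c -> Bool) ~ a  [subst: {e:=List (d -> a)} | 2 pending]
  bind a := (c -> Bool)
step 4: unify (Bool -> c) ~ (Bool -> d)  [subst: {e:=List (d -> a), a:=(c -> Bool)} | 1 pending]
  -> decompose arrow: push Bool~Bool, c~d
step 5: unify Bool ~ Bool  [subst: {e:=List (d -> a), a:=(c -> Bool)} | 2 pending]
  -> identical, skip
step 6: unify c ~ d  [subst: {e:=List (d -> a), a:=(c -> Bool)} | 1 pending]
  bind c := d
step 7: unify (d -> ((d -> Bool) -> Int)) ~ f  [subst: {e:=List (d -> a), a:=(c -> Bool), c:=d} | 0 pending]
  bind f := (d -> ((d -> Bool) -> Int))

Answer: a:=(d -> Bool) c:=d e:=List (d -> (d -> Bool)) f:=(d -> ((d -> Bool) -> Int))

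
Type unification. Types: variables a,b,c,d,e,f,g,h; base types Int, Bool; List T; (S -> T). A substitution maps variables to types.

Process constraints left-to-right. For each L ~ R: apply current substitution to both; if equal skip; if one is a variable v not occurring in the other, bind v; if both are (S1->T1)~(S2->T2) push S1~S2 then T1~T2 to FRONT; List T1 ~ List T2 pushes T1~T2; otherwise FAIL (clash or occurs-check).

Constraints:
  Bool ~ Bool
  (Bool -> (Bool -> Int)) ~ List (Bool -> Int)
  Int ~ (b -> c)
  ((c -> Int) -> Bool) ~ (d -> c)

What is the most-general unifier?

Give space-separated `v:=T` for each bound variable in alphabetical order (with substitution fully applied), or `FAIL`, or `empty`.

step 1: unify Bool ~ Bool  [subst: {-} | 3 pending]
  -> identical, skip
step 2: unify (Bool -> (Bool -> Int)) ~ List (Bool -> Int)  [subst: {-} | 2 pending]
  clash: (Bool -> (Bool -> Int)) vs List (Bool -> Int)

Answer: FAIL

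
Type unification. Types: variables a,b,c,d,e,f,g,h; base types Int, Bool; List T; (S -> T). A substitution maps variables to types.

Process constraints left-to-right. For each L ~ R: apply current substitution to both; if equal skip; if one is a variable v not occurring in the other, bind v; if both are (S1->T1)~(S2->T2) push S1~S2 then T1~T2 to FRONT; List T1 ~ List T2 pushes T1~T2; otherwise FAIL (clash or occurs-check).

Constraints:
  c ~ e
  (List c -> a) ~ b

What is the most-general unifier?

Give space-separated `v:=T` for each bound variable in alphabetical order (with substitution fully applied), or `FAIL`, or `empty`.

Answer: b:=(List e -> a) c:=e

Derivation:
step 1: unify c ~ e  [subst: {-} | 1 pending]
  bind c := e
step 2: unify (List e -> a) ~ b  [subst: {c:=e} | 0 pending]
  bind b := (List e -> a)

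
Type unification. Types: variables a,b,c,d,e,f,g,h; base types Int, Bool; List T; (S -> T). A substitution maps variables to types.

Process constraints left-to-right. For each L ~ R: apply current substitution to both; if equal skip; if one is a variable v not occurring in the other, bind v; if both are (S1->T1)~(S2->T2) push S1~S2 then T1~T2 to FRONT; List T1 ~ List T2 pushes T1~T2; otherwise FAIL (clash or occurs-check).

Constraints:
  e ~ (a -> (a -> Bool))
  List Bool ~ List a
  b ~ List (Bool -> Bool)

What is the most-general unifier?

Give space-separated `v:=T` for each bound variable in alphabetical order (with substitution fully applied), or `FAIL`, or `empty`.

step 1: unify e ~ (a -> (a -> Bool))  [subst: {-} | 2 pending]
  bind e := (a -> (a -> Bool))
step 2: unify List Bool ~ List a  [subst: {e:=(a -> (a -> Bool))} | 1 pending]
  -> decompose List: push Bool~a
step 3: unify Bool ~ a  [subst: {e:=(a -> (a -> Bool))} | 1 pending]
  bind a := Bool
step 4: unify b ~ List (Bool -> Bool)  [subst: {e:=(a -> (a -> Bool)), a:=Bool} | 0 pending]
  bind b := List (Bool -> Bool)

Answer: a:=Bool b:=List (Bool -> Bool) e:=(Bool -> (Bool -> Bool))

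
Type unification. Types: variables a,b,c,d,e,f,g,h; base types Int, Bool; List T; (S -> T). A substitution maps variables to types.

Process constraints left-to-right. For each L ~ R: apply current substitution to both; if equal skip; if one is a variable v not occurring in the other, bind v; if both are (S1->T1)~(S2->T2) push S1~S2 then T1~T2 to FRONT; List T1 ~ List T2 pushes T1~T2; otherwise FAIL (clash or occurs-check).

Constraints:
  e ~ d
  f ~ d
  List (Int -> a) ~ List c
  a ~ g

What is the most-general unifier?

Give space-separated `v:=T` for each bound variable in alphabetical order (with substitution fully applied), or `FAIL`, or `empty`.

step 1: unify e ~ d  [subst: {-} | 3 pending]
  bind e := d
step 2: unify f ~ d  [subst: {e:=d} | 2 pending]
  bind f := d
step 3: unify List (Int -> a) ~ List c  [subst: {e:=d, f:=d} | 1 pending]
  -> decompose List: push (Int -> a)~c
step 4: unify (Int -> a) ~ c  [subst: {e:=d, f:=d} | 1 pending]
  bind c := (Int -> a)
step 5: unify a ~ g  [subst: {e:=d, f:=d, c:=(Int -> a)} | 0 pending]
  bind a := g

Answer: a:=g c:=(Int -> g) e:=d f:=d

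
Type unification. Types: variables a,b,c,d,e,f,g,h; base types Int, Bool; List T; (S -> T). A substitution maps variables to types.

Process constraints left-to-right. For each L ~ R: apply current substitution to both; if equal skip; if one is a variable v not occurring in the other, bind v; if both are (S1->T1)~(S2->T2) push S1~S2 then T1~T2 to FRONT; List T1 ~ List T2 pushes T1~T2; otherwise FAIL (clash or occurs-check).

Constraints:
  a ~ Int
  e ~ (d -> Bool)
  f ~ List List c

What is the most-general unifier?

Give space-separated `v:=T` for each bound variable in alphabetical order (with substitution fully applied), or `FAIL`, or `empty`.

step 1: unify a ~ Int  [subst: {-} | 2 pending]
  bind a := Int
step 2: unify e ~ (d -> Bool)  [subst: {a:=Int} | 1 pending]
  bind e := (d -> Bool)
step 3: unify f ~ List List c  [subst: {a:=Int, e:=(d -> Bool)} | 0 pending]
  bind f := List List c

Answer: a:=Int e:=(d -> Bool) f:=List List c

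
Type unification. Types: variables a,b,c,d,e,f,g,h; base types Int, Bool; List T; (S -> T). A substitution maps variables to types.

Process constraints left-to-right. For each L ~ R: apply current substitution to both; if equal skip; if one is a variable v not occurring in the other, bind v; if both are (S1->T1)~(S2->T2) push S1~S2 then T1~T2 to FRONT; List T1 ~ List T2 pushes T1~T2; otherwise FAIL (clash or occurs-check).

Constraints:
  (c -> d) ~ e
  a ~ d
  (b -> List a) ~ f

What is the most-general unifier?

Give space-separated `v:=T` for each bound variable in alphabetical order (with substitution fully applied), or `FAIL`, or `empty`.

Answer: a:=d e:=(c -> d) f:=(b -> List d)

Derivation:
step 1: unify (c -> d) ~ e  [subst: {-} | 2 pending]
  bind e := (c -> d)
step 2: unify a ~ d  [subst: {e:=(c -> d)} | 1 pending]
  bind a := d
step 3: unify (b -> List d) ~ f  [subst: {e:=(c -> d), a:=d} | 0 pending]
  bind f := (b -> List d)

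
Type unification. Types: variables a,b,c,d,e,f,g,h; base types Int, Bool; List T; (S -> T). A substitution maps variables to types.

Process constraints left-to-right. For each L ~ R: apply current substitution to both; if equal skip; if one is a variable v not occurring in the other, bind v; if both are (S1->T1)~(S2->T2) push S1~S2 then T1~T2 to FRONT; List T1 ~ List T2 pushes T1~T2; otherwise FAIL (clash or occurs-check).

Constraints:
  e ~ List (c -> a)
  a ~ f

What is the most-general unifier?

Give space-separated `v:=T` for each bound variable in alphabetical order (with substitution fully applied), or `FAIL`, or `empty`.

Answer: a:=f e:=List (c -> f)

Derivation:
step 1: unify e ~ List (c -> a)  [subst: {-} | 1 pending]
  bind e := List (c -> a)
step 2: unify a ~ f  [subst: {e:=List (c -> a)} | 0 pending]
  bind a := f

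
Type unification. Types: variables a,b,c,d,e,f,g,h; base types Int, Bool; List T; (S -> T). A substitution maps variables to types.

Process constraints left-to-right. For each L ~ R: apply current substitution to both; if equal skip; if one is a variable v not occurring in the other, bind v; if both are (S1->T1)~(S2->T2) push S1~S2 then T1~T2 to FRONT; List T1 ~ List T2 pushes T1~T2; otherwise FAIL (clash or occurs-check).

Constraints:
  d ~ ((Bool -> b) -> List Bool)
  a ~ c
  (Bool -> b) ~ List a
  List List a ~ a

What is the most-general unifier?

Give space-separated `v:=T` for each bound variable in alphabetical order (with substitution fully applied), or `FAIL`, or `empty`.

step 1: unify d ~ ((Bool -> b) -> List Bool)  [subst: {-} | 3 pending]
  bind d := ((Bool -> b) -> List Bool)
step 2: unify a ~ c  [subst: {d:=((Bool -> b) -> List Bool)} | 2 pending]
  bind a := c
step 3: unify (Bool -> b) ~ List c  [subst: {d:=((Bool -> b) -> List Bool), a:=c} | 1 pending]
  clash: (Bool -> b) vs List c

Answer: FAIL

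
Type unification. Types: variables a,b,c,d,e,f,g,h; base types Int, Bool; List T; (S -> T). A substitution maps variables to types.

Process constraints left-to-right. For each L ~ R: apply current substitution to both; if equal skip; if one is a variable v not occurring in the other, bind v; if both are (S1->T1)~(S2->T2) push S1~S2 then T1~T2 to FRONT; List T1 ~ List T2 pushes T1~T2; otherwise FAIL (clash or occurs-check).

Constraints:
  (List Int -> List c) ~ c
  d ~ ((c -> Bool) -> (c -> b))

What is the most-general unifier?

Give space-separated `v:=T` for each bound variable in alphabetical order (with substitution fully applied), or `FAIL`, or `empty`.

step 1: unify (List Int -> List c) ~ c  [subst: {-} | 1 pending]
  occurs-check fail

Answer: FAIL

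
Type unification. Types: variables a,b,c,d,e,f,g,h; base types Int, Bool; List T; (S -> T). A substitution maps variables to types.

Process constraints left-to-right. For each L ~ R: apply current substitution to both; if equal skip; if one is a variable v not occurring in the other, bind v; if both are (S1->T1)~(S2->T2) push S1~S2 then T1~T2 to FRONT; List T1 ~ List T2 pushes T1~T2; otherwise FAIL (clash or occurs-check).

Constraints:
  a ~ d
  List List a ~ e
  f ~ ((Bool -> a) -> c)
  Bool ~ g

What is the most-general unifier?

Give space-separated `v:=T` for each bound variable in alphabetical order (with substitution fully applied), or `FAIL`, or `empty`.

Answer: a:=d e:=List List d f:=((Bool -> d) -> c) g:=Bool

Derivation:
step 1: unify a ~ d  [subst: {-} | 3 pending]
  bind a := d
step 2: unify List List d ~ e  [subst: {a:=d} | 2 pending]
  bind e := List List d
step 3: unify f ~ ((Bool -> d) -> c)  [subst: {a:=d, e:=List List d} | 1 pending]
  bind f := ((Bool -> d) -> c)
step 4: unify Bool ~ g  [subst: {a:=d, e:=List List d, f:=((Bool -> d) -> c)} | 0 pending]
  bind g := Bool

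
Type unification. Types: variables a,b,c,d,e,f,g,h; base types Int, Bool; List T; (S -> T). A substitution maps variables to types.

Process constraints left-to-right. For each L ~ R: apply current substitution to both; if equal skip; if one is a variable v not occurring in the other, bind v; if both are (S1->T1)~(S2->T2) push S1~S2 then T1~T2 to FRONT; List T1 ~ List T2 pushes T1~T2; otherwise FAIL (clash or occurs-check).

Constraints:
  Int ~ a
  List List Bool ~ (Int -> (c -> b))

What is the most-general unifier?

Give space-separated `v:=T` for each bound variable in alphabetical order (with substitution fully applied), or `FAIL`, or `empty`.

step 1: unify Int ~ a  [subst: {-} | 1 pending]
  bind a := Int
step 2: unify List List Bool ~ (Int -> (c -> b))  [subst: {a:=Int} | 0 pending]
  clash: List List Bool vs (Int -> (c -> b))

Answer: FAIL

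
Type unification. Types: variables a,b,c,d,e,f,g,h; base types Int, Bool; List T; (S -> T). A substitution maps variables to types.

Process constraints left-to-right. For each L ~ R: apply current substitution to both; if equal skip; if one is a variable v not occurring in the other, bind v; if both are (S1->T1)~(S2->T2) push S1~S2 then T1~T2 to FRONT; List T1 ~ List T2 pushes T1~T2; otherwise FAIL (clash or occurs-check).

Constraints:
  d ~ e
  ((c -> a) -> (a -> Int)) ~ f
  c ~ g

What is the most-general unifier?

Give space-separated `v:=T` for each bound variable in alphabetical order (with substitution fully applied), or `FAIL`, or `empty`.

step 1: unify d ~ e  [subst: {-} | 2 pending]
  bind d := e
step 2: unify ((c -> a) -> (a -> Int)) ~ f  [subst: {d:=e} | 1 pending]
  bind f := ((c -> a) -> (a -> Int))
step 3: unify c ~ g  [subst: {d:=e, f:=((c -> a) -> (a -> Int))} | 0 pending]
  bind c := g

Answer: c:=g d:=e f:=((g -> a) -> (a -> Int))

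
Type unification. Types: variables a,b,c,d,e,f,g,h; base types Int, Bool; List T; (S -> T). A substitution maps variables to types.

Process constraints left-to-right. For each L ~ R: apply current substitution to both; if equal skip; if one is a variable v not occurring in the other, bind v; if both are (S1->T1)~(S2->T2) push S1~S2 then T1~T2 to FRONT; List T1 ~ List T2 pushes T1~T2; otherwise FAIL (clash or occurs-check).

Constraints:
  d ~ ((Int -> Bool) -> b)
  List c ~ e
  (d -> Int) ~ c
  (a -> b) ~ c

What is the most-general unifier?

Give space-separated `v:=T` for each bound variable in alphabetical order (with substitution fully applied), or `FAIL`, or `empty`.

Answer: a:=((Int -> Bool) -> Int) b:=Int c:=(((Int -> Bool) -> Int) -> Int) d:=((Int -> Bool) -> Int) e:=List (((Int -> Bool) -> Int) -> Int)

Derivation:
step 1: unify d ~ ((Int -> Bool) -> b)  [subst: {-} | 3 pending]
  bind d := ((Int -> Bool) -> b)
step 2: unify List c ~ e  [subst: {d:=((Int -> Bool) -> b)} | 2 pending]
  bind e := List c
step 3: unify (((Int -> Bool) -> b) -> Int) ~ c  [subst: {d:=((Int -> Bool) -> b), e:=List c} | 1 pending]
  bind c := (((Int -> Bool) -> b) -> Int)
step 4: unify (a -> b) ~ (((Int -> Bool) -> b) -> Int)  [subst: {d:=((Int -> Bool) -> b), e:=List c, c:=(((Int -> Bool) -> b) -> Int)} | 0 pending]
  -> decompose arrow: push a~((Int -> Bool) -> b), b~Int
step 5: unify a ~ ((Int -> Bool) -> b)  [subst: {d:=((Int -> Bool) -> b), e:=List c, c:=(((Int -> Bool) -> b) -> Int)} | 1 pending]
  bind a := ((Int -> Bool) -> b)
step 6: unify b ~ Int  [subst: {d:=((Int -> Bool) -> b), e:=List c, c:=(((Int -> Bool) -> b) -> Int), a:=((Int -> Bool) -> b)} | 0 pending]
  bind b := Int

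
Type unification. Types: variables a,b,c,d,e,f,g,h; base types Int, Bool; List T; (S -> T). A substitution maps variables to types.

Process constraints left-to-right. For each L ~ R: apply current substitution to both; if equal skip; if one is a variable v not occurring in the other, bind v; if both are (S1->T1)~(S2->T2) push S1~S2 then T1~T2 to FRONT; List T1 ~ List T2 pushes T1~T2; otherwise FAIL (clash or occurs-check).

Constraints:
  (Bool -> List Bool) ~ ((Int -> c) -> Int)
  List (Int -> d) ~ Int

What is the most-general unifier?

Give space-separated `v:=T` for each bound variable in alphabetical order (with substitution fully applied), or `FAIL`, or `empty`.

step 1: unify (Bool -> List Bool) ~ ((Int -> c) -> Int)  [subst: {-} | 1 pending]
  -> decompose arrow: push Bool~(Int -> c), List Bool~Int
step 2: unify Bool ~ (Int -> c)  [subst: {-} | 2 pending]
  clash: Bool vs (Int -> c)

Answer: FAIL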